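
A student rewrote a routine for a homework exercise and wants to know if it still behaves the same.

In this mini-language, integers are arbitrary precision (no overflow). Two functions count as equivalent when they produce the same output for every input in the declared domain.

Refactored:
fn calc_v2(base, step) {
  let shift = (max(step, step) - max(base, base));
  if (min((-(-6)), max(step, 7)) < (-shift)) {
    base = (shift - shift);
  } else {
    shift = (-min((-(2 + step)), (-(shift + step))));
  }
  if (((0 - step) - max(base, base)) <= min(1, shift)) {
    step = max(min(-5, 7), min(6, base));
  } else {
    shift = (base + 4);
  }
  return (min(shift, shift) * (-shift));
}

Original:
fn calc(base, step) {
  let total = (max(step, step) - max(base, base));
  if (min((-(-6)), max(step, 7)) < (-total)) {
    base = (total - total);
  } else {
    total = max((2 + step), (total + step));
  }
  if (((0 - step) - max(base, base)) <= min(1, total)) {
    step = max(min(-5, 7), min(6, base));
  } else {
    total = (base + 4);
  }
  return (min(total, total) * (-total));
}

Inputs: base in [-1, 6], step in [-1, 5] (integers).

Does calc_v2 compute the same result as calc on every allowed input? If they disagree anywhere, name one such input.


The two versions differ — the changes include local variable names differ; also min/max/abs usage differs.
One worked example (base=2, step=4) — calc: total becomes 2; next (min((-(-6)), max(step, 7)) < (-total)) evaluates to false; next total becomes 6; next (((0 - step) - max(base, base)) <= min(1, total)) evaluates to true; next step becomes 2; next final value -36; calc_v2: shift becomes 2; next (min((-(-6)), max(step, 7)) < (-shift)) evaluates to false; next shift becomes 6; next (((0 - step) - max(base, base)) <= min(1, shift)) evaluates to true; next step becomes 2; next final value -36; agreement on -36.
Checked all 56 inputs in the declared domain: the outputs agree on every one.
verdict: equivalent


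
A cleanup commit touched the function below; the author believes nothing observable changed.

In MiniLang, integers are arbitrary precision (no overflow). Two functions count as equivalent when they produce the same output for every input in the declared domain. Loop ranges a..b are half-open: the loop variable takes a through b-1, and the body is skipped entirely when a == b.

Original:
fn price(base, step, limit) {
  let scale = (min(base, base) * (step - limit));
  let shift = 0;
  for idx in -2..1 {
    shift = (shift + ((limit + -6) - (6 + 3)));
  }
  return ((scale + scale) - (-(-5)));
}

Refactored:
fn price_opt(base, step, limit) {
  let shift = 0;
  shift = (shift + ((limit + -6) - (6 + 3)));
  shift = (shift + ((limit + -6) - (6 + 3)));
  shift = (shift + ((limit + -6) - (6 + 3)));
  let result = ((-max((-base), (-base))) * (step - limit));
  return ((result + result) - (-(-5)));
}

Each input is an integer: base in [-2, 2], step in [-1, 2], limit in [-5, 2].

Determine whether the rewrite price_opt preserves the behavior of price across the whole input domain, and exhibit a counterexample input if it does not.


Reading the diff, among the changes: loop structure differs, statement counts differ, arithmetic usage differs, local variable names differ, constant usage differs, min/max/abs usage differs.
Tracing base=0, step=2, limit=2: price: scale becomes 0; next shift becomes 0; next at idx=-2:; next shift becomes -13; next at idx=-1:; next shift becomes -26; next at idx=0:; next shift becomes -39; next final value -5 | price_opt: shift becomes 0; next shift becomes -13; next shift becomes -26; next shift becomes -39; next result becomes 0; next final value -5 — matching result -5.
Checked all 160 inputs in the declared domain: the outputs agree on every one.
verdict: equivalent


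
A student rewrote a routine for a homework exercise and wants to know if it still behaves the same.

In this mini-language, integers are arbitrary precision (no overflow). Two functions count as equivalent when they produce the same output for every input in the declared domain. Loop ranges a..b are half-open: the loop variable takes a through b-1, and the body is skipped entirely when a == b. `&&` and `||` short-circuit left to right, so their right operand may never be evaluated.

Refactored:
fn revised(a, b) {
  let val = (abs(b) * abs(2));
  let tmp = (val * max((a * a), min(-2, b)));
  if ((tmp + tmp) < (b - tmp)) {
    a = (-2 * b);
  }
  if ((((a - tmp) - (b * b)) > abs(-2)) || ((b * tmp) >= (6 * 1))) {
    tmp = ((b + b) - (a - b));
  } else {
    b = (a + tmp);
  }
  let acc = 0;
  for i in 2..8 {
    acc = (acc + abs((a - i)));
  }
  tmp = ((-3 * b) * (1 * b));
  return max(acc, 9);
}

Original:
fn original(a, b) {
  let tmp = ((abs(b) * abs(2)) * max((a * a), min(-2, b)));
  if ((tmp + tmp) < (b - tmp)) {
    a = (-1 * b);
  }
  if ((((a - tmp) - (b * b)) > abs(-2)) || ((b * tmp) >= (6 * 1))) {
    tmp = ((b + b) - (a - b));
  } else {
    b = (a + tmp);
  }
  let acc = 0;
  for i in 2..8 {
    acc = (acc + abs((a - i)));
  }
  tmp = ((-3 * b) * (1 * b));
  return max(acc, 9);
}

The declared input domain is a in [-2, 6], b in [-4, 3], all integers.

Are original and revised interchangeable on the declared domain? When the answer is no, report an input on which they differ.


Take a=0, b=1.
original: tmp=0, then ((tmp + tmp) < (b - tmp)) is true, then a=-1, then ((((a - tmp) - (b * b)) > abs(-2)) || ((b * tmp) >= (6 * 1))) is false, then b=-1, then acc=0, then (i=2), then acc=3, then (i=3), then acc=7, then (i=4), then acc=12, then (i=5), then acc=18, then (i=6), then acc=25, then (i=7), then acc=33, then tmp=-3, then returns 33
revised: val=2, then tmp=0, then ((tmp + tmp) < (b - tmp)) is true, then a=-2, then ((((a - tmp) - (b * b)) > abs(-2)) || ((b * tmp) >= (6 * 1))) is false, then b=-2, then acc=0, then (i=2), then acc=4, then (i=3), then acc=9, then (i=4), then acc=15, then (i=5), then acc=22, then (i=6), then acc=30, then (i=7), then acc=39, then tmp=-12, then returns 39
33 and 39 differ, so these are not the same function on this domain.
verdict: not equivalent; witness: a=0, b=1


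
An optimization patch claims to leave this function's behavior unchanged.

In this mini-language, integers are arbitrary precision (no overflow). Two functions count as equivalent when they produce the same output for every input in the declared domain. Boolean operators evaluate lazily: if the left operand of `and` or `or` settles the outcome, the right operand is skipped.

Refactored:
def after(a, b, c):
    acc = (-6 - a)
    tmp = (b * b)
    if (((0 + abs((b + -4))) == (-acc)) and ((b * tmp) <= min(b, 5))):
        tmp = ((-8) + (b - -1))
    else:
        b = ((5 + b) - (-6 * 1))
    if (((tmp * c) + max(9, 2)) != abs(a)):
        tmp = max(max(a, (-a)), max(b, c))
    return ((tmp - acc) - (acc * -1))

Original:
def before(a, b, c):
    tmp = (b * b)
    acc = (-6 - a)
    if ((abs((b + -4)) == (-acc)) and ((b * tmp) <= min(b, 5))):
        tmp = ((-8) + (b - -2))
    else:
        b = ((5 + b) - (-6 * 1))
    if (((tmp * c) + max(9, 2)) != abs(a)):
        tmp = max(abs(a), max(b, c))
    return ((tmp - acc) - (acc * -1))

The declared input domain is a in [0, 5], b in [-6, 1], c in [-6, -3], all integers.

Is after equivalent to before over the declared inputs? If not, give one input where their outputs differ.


Although `-2` became `-1`, no input in the stated domain can expose it.
One worked example (a=0, b=-1, c=-6) — before: tmp := 1 | acc := -6 | ((abs((b + -4)) == (-acc)) and ((b * tmp) <= min(b, 5))): false | b := 10 | (((tmp * c) + max(9, 2)) != abs(a)): true | tmp := 10 | result 10; after: acc := -6 | tmp := 1 | (((0 + abs((b + -4))) == (-acc)) and ((b * tmp) <= min(b, 5))): false | b := 10 | (((tmp * c) + max(9, 2)) != abs(a)): true | tmp := 10 | result 10; agreement on 10.
An exhaustive pass over the 192 declared inputs shows identical outputs.
verdict: equivalent


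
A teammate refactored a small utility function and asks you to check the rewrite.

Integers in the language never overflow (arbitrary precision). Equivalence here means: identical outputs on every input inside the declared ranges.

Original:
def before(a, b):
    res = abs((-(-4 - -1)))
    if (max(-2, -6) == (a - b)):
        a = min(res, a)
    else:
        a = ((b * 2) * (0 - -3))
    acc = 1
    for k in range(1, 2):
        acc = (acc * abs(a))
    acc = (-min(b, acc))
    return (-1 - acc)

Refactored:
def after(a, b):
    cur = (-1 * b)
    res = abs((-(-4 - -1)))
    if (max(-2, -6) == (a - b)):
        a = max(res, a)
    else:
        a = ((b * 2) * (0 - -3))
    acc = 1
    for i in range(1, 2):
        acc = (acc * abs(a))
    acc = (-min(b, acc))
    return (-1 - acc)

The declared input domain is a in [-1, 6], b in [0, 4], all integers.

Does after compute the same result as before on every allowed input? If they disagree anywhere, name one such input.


Evaluate both at a=0, b=2.
before: res := 3 | (max(-2, -6) == (a - b)): true | a := 0 | acc := 1 | iter k=1: | acc := 0 | acc := 0 | result -1
after: cur := -2 | res := 3 | (max(-2, -6) == (a - b)): true | a := 3 | acc := 1 | iter i=1: | acc := 3 | acc := -2 | result 1
-1 and 1 differ, so these are not the same function on this domain.
verdict: not equivalent; witness: a=0, b=2


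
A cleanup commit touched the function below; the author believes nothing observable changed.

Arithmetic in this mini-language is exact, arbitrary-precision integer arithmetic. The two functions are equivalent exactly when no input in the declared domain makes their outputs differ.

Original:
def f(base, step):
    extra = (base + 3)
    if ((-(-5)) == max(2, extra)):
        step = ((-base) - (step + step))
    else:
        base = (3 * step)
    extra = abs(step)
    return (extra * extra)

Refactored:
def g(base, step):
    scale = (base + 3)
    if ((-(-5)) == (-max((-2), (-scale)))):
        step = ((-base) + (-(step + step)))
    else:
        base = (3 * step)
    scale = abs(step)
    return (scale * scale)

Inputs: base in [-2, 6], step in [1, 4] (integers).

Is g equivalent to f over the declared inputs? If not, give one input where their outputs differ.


The rewrite breaks on base=2, step=1, where the results are 16 and 1.
f: extra := 5 | ((-(-5)) == max(2, extra)): true | step := -4 | extra := 4 | result 16
g: scale := 5 | ((-(-5)) == (-max((-2), (-scale)))): false | base := 3 | scale := 1 | result 1
verdict: not equivalent; witness: base=2, step=1


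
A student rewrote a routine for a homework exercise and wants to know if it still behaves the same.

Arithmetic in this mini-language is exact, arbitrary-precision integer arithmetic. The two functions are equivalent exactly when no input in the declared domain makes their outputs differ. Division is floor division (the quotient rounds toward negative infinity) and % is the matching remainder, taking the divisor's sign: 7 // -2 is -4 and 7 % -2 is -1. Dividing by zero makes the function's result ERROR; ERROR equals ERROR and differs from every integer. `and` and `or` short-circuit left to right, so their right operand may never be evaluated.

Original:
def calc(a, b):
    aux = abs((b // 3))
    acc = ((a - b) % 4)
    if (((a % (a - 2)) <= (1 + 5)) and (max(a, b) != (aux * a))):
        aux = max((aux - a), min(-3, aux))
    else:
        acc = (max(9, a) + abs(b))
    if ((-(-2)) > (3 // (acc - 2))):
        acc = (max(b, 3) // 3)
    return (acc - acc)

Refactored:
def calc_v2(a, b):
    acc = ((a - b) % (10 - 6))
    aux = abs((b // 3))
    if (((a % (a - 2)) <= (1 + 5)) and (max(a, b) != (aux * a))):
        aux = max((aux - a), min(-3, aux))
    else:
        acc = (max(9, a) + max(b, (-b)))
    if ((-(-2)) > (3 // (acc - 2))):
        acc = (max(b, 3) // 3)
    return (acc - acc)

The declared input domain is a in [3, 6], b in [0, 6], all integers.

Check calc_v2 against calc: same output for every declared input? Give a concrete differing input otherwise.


Side by side, the visible changes include: min/max/abs usage differs, plus constant usage differs, plus arithmetic usage differs.
Spot check at a=3, b=1 — calc: aux = 0; acc = 2; (((a % (a - 2)) <= (1 + 5)) and (max(a, b) != (aux * a))) -> true; aux = -3; division by zero -> ERROR. calc_v2: acc = 2; aux = 0; (((a % (a - 2)) <= (1 + 5)) and (max(a, b) != (aux * a))) -> true; aux = -3; division by zero -> ERROR. Both give ERROR.
Checked all 28 inputs in the declared domain: the outputs agree on every one.
verdict: equivalent


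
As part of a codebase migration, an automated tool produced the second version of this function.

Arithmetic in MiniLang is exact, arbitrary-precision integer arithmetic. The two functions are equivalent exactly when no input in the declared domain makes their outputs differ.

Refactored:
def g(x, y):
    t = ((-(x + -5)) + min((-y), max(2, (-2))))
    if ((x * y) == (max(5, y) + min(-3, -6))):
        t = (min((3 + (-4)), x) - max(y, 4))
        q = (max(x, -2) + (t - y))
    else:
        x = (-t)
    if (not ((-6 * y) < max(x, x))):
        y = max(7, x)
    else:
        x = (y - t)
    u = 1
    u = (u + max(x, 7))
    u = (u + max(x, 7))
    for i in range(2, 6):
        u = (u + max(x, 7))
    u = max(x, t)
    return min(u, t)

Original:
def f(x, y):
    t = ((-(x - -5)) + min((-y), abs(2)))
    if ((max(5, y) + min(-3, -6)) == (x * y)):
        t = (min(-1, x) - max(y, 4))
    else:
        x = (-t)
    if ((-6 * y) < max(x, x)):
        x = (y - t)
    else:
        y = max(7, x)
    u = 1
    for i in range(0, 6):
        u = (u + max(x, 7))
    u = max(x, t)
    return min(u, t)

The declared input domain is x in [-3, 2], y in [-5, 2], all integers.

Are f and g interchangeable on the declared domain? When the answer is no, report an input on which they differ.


Input x=-3, y=-5: 0 from f versus 10 from g.
verdict: not equivalent; witness: x=-3, y=-5


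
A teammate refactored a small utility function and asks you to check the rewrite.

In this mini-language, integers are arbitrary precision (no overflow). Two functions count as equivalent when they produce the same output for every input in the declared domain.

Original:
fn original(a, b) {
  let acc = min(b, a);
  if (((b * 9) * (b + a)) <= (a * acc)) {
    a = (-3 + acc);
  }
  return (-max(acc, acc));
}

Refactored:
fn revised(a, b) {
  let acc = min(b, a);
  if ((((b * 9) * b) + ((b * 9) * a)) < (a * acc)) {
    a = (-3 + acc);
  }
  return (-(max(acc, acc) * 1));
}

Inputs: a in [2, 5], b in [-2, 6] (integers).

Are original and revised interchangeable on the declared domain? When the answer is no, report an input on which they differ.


There is a behavioral-looking edit here, yet the outcome never shifts on this domain.
One worked example (a=2, b=-2) — original: acc becomes -2; next (((b * 9) * (b + a)) <= (a * acc)) evaluates to false; next final value 2; revised: acc becomes -2; next ((((b * 9) * b) + ((b * 9) * a)) < (a * acc)) evaluates to false; next final value 2; agreement on 2.
Checked all 36 inputs in the declared domain: the outputs agree on every one.
verdict: equivalent


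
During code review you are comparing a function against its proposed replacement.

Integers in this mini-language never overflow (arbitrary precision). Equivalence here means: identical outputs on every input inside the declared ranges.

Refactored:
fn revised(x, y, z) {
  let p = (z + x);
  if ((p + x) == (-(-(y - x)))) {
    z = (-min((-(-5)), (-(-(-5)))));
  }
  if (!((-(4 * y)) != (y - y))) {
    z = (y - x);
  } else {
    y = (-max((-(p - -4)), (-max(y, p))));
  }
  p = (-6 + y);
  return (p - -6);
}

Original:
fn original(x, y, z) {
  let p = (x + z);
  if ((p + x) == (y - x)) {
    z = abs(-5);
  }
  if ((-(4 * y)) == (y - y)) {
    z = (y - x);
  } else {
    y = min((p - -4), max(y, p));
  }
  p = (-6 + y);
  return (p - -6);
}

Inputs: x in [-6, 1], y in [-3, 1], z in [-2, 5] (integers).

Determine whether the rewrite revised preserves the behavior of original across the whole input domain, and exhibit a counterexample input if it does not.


The two versions differ — the changes include constant usage differs, plus comparison usage differs, plus min/max/abs usage differs, plus boolean connective usage differs.
One worked example (x=-3, y=-3, z=4) — original: p := 1 | ((p + x) == (y - x)): false | ((-(4 * y)) == (y - y)): false | y := 1 | p := -5 | result 1; revised: p := 1 | ((p + x) == (-(-(y - x)))): false | (!((-(4 * y)) != (y - y))): false | y := 1 | p := -5 | result 1; agreement on 1.
Across all 320 domain points the two functions coincide.
verdict: equivalent


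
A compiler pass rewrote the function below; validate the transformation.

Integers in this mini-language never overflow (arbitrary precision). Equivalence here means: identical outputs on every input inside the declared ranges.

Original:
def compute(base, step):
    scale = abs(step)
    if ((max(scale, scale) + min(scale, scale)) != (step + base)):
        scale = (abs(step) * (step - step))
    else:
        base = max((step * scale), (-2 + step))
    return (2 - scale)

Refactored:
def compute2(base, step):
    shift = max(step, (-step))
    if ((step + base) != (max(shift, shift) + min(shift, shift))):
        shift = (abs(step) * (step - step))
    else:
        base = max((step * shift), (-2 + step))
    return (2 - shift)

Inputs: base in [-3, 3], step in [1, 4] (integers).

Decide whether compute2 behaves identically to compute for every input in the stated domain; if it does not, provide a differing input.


Comparing the listings, the differences include: local variable names differ; and min/max/abs usage differs.
Tracing base=2, step=1: compute: scale = 1; ((max(scale, scale) + min(scale, scale)) != (step + base)) -> true; scale = 0; return 2 | compute2: shift = 1; ((step + base) != (max(shift, shift) + min(shift, shift))) -> true; shift = 0; return 2 — matching result 2.
Every one of the 28 inputs gives matching results.
verdict: equivalent


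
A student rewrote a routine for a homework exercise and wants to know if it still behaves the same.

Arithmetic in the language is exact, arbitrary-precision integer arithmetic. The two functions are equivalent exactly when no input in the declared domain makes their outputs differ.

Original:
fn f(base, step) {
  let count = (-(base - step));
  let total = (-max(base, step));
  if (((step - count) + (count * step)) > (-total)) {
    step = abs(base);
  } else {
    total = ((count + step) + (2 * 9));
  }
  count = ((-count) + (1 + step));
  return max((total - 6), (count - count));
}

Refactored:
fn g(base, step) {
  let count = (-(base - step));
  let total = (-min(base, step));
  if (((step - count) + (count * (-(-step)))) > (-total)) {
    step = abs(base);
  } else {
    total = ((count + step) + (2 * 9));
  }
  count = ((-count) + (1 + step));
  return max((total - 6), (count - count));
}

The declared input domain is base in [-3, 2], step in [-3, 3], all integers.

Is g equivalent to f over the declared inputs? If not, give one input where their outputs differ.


Input base=-3, step=1: 17 from f versus 0 from g.
verdict: not equivalent; witness: base=-3, step=1


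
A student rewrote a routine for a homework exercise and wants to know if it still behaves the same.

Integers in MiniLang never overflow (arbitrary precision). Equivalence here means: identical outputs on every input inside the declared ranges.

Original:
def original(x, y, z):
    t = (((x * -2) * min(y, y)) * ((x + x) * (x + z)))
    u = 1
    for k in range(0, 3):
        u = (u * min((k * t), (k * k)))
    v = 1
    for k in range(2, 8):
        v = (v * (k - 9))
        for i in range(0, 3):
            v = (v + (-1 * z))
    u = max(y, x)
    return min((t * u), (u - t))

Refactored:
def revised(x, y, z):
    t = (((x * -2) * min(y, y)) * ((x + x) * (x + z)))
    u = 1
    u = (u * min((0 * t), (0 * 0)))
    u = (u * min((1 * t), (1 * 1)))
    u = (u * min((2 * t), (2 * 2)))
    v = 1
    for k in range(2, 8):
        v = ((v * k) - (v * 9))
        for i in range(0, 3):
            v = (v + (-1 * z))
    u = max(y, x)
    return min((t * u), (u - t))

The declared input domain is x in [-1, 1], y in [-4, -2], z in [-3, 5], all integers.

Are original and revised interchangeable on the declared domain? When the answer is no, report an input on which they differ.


Although loop structure differs, and arithmetic usage differs, and statement counts differ, and constant usage differs, and min/max/abs usage differs, 81/81 inputs agree.
verdict: equivalent


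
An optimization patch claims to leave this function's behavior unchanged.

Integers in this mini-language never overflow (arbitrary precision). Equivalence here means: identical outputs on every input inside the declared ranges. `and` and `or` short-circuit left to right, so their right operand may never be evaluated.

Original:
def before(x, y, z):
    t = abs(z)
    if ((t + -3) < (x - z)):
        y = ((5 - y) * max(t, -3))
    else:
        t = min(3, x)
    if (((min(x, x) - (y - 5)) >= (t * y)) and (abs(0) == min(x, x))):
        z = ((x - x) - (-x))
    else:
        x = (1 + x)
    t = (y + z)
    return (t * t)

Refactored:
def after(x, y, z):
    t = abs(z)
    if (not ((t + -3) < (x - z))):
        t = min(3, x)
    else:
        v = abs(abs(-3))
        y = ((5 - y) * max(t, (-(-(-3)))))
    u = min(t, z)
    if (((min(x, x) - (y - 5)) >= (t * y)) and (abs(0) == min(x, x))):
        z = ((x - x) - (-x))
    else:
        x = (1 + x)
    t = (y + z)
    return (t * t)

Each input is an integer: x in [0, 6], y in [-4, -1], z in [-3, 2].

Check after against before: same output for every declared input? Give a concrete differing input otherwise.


Equivalent — the differences include boolean connective usage differs; constant usage differs; statement counts differ; min/max/abs usage differs; local variable names differ, yet no declared input distinguishes the two.
As a probe, take x=3, y=-3, z=0: before runs t becomes 0; next ((t + -3) < (x - z)) evaluates to true; next y becomes 0; next (((min(x, x) - (y - 5)) >= (t * y)) and (abs(0) == min(x, x))) evaluates to false; next x becomes 4; next t becomes 0; next final value 0; after runs t becomes 0; next (not ((t + -3) < (x - z))) evaluates to false; next v becomes 3; next y becomes 0; next u becomes 0; next (((min(x, x) - (y - 5)) >= (t * y)) and (abs(0) == min(x, x))) evaluates to false; next x becomes 4; next t becomes 0; next final value 0; both end at 0.
Checked all 168 inputs in the declared domain: the outputs agree on every one.
verdict: equivalent


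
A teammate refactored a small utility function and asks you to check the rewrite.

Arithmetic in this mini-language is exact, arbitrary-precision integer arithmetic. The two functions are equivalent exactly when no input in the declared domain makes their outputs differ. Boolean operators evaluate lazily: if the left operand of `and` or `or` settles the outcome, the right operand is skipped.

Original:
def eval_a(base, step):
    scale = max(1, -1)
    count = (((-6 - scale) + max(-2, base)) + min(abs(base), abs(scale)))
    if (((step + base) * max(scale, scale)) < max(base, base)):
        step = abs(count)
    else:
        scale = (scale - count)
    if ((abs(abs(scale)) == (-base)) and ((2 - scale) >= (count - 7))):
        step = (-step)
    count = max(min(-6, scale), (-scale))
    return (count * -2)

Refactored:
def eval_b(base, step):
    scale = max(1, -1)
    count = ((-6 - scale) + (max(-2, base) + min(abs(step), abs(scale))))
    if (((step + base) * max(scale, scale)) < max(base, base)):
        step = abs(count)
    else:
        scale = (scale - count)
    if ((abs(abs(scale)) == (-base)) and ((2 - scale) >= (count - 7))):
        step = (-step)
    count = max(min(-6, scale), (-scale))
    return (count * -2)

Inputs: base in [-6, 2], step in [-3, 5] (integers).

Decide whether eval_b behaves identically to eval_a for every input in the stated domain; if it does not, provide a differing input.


The rewrite breaks on base=2, step=0, where the results are 10 and 12.
eval_a: scale=1, then count=-4, then (((step + base) * max(scale, scale)) < max(base, base)) is false, then scale=5, then ((abs(abs(scale)) == (-base)) and ((2 - scale) >= (count - 7))) is false, then count=-5, then returns 10
eval_b: scale=1, then count=-5, then (((step + base) * max(scale, scale)) < max(base, base)) is false, then scale=6, then ((abs(abs(scale)) == (-base)) and ((2 - scale) >= (count - 7))) is false, then count=-6, then returns 12
verdict: not equivalent; witness: base=2, step=0


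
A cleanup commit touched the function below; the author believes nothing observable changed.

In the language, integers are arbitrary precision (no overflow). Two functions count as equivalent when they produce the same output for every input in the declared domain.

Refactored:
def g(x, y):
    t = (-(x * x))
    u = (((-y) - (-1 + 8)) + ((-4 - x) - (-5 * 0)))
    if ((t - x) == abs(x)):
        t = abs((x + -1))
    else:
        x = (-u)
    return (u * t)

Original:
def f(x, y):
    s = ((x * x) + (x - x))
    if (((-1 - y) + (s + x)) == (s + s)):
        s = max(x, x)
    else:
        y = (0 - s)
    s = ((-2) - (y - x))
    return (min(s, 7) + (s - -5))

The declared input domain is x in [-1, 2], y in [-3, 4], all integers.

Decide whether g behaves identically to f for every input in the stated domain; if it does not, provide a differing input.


There is a counterexample at x=-1, y=-3: 5 on one side, 7 on the other.
f: s := 1 | (((-1 - y) + (s + x)) == (s + s)): true | s := -1 | s := 0 | result 5
g: t := -1 | u := -7 | ((t - x) == abs(x)): false | x := 7 | result 7
verdict: not equivalent; witness: x=-1, y=-3


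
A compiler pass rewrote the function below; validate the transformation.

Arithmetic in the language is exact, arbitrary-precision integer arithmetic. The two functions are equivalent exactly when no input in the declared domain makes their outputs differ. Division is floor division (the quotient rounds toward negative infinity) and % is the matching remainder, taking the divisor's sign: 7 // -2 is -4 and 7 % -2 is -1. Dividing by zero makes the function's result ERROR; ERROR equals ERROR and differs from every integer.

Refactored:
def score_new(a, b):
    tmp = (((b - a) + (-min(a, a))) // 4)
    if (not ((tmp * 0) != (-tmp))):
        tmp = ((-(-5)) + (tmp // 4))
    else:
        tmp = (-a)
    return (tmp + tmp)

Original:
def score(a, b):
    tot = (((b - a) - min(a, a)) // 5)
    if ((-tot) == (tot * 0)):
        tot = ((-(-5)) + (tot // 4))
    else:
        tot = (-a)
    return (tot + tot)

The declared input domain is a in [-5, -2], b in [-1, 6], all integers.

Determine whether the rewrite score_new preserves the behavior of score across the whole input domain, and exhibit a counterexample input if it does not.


Consider the input a=-2, b=0.
score: tot=0, then ((-tot) == (tot * 0)) is true, then tot=5, then returns 10
score_new: tmp=1, then (not ((tmp * 0) != (-tmp))) is false, then tmp=2, then returns 4
10 and 4 differ, so these are not the same function on this domain.
verdict: not equivalent; witness: a=-2, b=0


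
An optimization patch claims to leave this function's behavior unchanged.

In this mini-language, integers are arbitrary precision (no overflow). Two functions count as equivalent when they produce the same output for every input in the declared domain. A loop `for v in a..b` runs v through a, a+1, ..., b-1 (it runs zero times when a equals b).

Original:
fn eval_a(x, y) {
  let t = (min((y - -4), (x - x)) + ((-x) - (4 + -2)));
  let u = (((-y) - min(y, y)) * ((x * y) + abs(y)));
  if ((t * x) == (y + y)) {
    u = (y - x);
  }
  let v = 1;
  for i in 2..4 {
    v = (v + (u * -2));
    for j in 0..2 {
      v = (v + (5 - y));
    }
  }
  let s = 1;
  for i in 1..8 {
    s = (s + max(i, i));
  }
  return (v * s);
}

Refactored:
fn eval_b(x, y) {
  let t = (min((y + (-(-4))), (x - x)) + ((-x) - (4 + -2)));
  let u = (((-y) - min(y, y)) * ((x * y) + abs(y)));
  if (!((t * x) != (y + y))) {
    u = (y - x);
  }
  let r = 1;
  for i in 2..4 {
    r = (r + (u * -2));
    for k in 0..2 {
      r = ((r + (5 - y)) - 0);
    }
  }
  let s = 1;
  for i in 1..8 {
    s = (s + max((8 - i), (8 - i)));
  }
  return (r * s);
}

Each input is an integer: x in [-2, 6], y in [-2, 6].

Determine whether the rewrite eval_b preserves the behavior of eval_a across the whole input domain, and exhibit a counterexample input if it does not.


Differences: comparison usage differs; boolean connective usage differs; arithmetic usage differs; constant usage differs; local variable names differ — yet all 81 inputs agree.
verdict: equivalent


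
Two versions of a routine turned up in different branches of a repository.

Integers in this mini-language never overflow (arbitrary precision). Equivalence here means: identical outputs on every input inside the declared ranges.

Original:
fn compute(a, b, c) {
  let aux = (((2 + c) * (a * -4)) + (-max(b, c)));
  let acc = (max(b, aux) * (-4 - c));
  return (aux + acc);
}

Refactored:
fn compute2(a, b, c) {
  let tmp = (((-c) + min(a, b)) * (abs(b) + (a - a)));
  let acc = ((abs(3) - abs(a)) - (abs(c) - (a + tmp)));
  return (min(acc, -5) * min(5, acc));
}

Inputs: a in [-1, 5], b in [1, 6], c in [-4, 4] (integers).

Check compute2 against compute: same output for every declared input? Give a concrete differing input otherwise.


On input a=-1, b=1, c=-4, compute returns -9 while compute2 returns 0.
verdict: not equivalent; witness: a=-1, b=1, c=-4


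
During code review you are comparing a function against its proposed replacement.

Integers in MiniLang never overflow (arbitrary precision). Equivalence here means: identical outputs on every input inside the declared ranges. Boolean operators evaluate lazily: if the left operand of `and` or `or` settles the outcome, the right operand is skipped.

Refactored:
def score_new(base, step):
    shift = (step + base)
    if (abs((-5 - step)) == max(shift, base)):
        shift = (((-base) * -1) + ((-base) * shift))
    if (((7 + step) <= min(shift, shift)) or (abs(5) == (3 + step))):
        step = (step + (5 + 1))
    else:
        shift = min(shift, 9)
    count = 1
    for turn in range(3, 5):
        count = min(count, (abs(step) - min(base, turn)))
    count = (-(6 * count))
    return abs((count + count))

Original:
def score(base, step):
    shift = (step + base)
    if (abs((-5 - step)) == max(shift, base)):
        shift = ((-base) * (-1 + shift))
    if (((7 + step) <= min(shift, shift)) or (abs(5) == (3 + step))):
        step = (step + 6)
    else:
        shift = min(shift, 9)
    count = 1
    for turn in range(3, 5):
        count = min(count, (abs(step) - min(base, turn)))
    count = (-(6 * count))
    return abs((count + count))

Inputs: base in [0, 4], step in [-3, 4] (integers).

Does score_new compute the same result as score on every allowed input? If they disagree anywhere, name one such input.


The two versions differ — the changes include arithmetic usage differs; also constant usage differs.
Spot check at base=2, step=4 — score: shift = 6; (abs((-5 - step)) == max(shift, base)) -> false; (((7 + step) <= min(shift, shift)) or (abs(5) == (3 + step))) -> false; shift = 6; count = 1; [turn=3]; count = 1; [turn=4]; count = 1; count = -6; return 12. score_new: shift = 6; (abs((-5 - step)) == max(shift, base)) -> false; (((7 + step) <= min(shift, shift)) or (abs(5) == (3 + step))) -> false; shift = 6; count = 1; [turn=3]; count = 1; [turn=4]; count = 1; count = -6; return 12. Both give 12.
Every one of the 40 inputs gives matching results.
verdict: equivalent


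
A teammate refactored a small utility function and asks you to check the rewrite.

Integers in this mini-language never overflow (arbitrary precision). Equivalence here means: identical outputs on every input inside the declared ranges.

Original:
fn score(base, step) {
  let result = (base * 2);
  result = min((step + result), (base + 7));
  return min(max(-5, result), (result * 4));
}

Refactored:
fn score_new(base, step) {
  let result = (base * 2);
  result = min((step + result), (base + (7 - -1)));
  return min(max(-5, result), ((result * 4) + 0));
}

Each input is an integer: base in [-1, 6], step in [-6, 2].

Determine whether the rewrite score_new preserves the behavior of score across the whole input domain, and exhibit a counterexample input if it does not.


The rewrite breaks on base=6, step=2, where the results are 13 and 14.
score: result := 12 | result := 13 | result 13
score_new: result := 12 | result := 14 | result 14
verdict: not equivalent; witness: base=6, step=2


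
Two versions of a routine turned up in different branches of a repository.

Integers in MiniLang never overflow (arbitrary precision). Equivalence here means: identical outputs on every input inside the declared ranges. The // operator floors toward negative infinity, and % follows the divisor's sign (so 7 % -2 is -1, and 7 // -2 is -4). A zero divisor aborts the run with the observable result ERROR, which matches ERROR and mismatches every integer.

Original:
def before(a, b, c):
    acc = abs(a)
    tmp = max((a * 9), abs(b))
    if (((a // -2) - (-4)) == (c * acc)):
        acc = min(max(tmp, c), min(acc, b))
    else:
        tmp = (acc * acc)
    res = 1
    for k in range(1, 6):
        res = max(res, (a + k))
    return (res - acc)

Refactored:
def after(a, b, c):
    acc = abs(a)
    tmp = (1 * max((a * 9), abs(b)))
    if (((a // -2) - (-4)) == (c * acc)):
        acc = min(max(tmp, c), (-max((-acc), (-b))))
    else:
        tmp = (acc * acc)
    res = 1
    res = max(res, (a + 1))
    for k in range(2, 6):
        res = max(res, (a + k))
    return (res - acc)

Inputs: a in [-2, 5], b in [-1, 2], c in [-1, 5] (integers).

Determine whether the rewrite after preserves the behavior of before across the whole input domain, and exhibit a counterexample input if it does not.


Although statement counts differ; and constant usage differs; and loop structure differs; and arithmetic usage differs; and min/max/abs usage differs, 224/224 inputs agree.
verdict: equivalent


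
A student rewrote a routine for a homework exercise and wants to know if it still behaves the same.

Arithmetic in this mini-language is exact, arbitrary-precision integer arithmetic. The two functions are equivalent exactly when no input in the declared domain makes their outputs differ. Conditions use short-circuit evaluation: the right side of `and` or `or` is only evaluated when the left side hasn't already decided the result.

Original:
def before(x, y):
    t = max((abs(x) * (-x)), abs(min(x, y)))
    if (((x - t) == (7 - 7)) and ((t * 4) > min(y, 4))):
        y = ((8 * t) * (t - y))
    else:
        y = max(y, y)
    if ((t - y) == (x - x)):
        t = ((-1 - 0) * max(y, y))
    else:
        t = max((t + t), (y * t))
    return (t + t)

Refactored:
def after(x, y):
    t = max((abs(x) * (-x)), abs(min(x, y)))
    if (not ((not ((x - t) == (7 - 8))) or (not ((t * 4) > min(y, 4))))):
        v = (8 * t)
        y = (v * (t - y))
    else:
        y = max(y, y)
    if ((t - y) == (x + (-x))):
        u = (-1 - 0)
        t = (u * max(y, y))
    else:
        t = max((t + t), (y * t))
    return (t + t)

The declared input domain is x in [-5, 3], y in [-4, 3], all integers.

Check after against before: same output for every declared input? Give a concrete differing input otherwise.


At x=0, y=-1: before gives 4, after gives 32.
verdict: not equivalent; witness: x=0, y=-1


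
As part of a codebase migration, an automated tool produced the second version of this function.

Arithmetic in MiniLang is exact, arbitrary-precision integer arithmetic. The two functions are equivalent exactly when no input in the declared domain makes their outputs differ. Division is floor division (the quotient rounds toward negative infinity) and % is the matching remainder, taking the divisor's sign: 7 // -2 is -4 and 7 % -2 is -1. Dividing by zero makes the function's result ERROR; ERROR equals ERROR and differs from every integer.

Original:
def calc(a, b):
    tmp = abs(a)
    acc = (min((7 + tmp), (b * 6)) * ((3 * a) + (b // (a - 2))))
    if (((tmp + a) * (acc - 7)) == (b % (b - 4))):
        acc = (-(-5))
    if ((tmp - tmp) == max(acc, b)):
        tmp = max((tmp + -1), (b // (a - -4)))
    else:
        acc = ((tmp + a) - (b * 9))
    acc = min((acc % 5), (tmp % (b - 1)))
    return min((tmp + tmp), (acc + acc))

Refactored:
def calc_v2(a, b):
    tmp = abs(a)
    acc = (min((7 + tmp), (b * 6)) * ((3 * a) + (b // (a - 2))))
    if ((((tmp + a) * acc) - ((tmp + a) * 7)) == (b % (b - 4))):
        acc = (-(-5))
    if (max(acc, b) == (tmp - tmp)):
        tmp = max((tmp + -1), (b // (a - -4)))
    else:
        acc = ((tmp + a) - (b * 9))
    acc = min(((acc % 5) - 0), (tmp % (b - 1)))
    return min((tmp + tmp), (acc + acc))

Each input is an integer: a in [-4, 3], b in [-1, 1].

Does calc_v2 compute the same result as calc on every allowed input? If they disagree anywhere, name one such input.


Side by side, the visible changes include: arithmetic usage differs; also constant usage differs.
As a probe, take a=-1, b=0: calc runs tmp := 1 | acc := 0 | (((tmp + a) * (acc - 7)) == (b % (b - 4))): true | acc := 5 | ((tmp - tmp) == max(acc, b)): false | acc := 0 | acc := 0 | result 0; calc_v2 runs tmp := 1 | acc := 0 | ((((tmp + a) * acc) - ((tmp + a) * 7)) == (b % (b - 4))): true | acc := 5 | (max(acc, b) == (tmp - tmp)): false | acc := 0 | acc := 0 | result 0; both end at 0.
Across all 24 domain points the two functions coincide.
verdict: equivalent


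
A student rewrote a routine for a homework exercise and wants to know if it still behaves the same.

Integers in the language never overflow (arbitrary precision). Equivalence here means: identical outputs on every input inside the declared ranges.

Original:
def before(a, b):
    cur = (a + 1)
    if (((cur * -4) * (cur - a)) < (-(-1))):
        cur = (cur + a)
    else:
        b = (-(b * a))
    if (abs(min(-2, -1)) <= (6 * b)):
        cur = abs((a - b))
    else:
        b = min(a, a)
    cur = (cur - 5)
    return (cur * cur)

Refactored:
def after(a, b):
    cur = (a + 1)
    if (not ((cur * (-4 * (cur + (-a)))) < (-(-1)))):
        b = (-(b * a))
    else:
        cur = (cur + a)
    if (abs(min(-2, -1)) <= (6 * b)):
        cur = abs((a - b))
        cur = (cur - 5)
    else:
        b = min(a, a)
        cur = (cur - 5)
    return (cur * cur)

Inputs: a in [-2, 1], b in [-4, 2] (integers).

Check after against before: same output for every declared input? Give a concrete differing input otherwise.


Although statement counts differ; and arithmetic usage differs; and constant usage differs; and boolean connective usage differs, 28/28 inputs agree.
verdict: equivalent


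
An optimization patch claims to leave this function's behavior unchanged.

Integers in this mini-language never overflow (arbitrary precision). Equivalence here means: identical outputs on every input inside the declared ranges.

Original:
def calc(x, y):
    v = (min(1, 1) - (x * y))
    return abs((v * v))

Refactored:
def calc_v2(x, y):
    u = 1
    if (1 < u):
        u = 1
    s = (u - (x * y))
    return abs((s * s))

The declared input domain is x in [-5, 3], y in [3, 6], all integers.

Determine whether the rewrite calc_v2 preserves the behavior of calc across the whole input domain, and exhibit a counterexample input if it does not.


Equivalent — the differences include comparison usage differs; also branching structure differs; also constant usage differs; also min/max/abs usage differs; also local variable names differ; also statement counts differ, yet no declared input distinguishes the two.
Spot check at x=1, y=3 — calc: v becomes -2; next final value 4. calc_v2: u becomes 1; next (1 < u) evaluates to false; next s becomes -2; next final value 4. Both give 4.
An exhaustive pass over the 36 declared inputs shows identical outputs.
verdict: equivalent


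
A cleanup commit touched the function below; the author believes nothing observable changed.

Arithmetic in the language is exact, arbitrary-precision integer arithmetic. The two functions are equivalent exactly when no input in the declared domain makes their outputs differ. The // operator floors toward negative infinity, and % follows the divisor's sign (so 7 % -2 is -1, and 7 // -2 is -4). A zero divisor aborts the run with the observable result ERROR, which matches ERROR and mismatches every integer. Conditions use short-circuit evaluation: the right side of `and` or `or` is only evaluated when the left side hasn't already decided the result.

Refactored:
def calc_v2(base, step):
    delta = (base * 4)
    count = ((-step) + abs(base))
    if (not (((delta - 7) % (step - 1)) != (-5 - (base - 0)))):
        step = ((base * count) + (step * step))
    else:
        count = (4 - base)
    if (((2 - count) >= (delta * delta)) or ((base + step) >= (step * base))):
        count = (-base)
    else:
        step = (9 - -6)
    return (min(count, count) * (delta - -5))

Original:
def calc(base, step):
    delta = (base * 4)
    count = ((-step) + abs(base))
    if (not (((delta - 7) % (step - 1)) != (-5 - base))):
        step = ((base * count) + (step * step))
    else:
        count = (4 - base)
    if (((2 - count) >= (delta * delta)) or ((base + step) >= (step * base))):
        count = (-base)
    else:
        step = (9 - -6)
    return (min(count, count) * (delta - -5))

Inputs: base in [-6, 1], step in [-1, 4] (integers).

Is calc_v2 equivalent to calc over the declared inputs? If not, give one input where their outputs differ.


Comparing the listings, the differences include: arithmetic usage differs; constant usage differs.
Spot check at base=-5, step=3 — calc: delta becomes -20; next count becomes 2; next (not (((delta - 7) % (step - 1)) != (-5 - base))) evaluates to false; next count becomes 9; next (((2 - count) >= (delta * delta)) or ((base + step) >= (step * base))) evaluates to true; next count becomes 5; next final value -75. calc_v2: delta becomes -20; next count becomes 2; next (not (((delta - 7) % (step - 1)) != (-5 - (base - 0)))) evaluates to false; next count becomes 9; next (((2 - count) >= (delta * delta)) or ((base + step) >= (step * base))) evaluates to true; next count becomes 5; next final value -75. Both give -75.
Checked all 48 inputs in the declared domain: the outputs agree on every one.
verdict: equivalent
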